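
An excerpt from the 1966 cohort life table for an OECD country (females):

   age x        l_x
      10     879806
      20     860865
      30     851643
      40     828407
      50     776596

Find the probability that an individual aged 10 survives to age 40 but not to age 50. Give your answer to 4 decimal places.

0.0589

We want 30|10q10 = (l_40 − l_50)/l_10.
This is the probability of reaching 40 but not 50, conditional on being alive at 10: (l_40 − l_50) / l_10.
= (828407 − 776596) / 879806 = 51811 / 879806 = 0.058889.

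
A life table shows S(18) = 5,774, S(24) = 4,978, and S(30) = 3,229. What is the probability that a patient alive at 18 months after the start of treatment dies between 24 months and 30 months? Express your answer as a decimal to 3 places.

0.303

This is the probability of reaching 24 but not 30, conditional on being alive at 18: (S(24) − S(30)) / S(18).
= (4,978 − 3,229) / 5,774 = 1,749 / 5,774 = 0.302910.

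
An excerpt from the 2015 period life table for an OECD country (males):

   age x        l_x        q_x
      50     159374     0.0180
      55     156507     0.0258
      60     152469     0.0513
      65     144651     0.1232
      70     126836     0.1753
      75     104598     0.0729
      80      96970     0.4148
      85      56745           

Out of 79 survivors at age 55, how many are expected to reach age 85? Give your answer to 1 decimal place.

28.6

The relevant probability is 56745/156507 = 0.362572.
Expected number = 79 × 0.362572 = 28.6.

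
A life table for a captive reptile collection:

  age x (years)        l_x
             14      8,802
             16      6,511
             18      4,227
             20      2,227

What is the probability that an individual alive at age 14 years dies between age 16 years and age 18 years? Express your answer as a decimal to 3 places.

This is the probability of reaching 16 but not 18, conditional on being alive at 14: (l_16 − l_18) / l_14.
= (6,511 − 4,227) / 8,802 = 2,284 / 8,802 = 0.259486.

0.259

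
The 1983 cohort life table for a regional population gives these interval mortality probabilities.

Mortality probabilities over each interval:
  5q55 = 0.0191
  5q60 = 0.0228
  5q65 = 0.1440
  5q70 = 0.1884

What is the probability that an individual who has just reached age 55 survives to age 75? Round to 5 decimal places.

Chaining the interval survival probabilities: (1 − 0.0191) × (1 − 0.0228) × (1 − 0.1440) × (1 − 0.1884).
= 0.9809 × 0.9772 × 0.8560 × 0.8116 = 0.665923.

0.66592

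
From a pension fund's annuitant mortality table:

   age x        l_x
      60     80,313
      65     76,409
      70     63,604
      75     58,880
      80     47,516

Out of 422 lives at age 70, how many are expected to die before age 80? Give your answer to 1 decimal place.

The relevant probability is 1 − 47,516/63,604 = 0.252940.
Expected number = 422 × 0.252940 = 106.7.

106.7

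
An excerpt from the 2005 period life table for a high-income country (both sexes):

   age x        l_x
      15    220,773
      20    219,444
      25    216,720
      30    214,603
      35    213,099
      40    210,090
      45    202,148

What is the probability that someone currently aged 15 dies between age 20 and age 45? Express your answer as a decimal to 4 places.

We want 5|25q15 = (l_20 − l_45)/l_15.
This is the probability of reaching 20 but not 45, conditional on being alive at 15: (l_20 − l_45) / l_15.
= (219,444 − 202,148) / 220,773 = 17,296 / 220,773 = 0.078343.

0.0783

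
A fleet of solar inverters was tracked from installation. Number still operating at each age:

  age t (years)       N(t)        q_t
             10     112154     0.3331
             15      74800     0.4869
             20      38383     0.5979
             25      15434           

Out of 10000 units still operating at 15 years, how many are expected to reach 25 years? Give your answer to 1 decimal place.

The relevant probability is 15434/74800 = 0.206337.
Expected number = 10000 × 0.206337 = 2063.4.

2063.4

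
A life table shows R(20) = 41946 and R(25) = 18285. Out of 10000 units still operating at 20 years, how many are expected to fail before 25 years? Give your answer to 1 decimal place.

The relevant probability is 1 − 18285/41946 = 0.564082.
Expected number = 10000 × 0.564082 = 5640.8.

5640.8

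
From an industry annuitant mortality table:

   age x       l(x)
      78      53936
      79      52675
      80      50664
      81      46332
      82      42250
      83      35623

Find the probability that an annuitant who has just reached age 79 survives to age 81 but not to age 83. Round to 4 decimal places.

0.2033

This is the probability of reaching 81 but not 83, conditional on being alive at 79: (l(81) − l(83)) / l(79).
= (46332 − 35623) / 52675 = 10709 / 52675 = 0.203303.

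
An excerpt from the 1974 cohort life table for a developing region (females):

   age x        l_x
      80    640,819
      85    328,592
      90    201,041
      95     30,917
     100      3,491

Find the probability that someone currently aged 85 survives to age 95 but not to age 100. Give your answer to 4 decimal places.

We want 10|5q85 = (l_95 − l_100)/l_85.
This is the probability of reaching 95 but not 100, conditional on being alive at 85: (l_95 − l_100) / l_85.
= (30,917 − 3,491) / 328,592 = 27,426 / 328,592 = 0.083465.

0.0835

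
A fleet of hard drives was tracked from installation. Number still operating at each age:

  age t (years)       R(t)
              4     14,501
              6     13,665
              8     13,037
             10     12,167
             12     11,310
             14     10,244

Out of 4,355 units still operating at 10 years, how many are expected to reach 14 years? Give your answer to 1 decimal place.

The relevant probability is 10,244/12,167 = 0.841950.
Expected number = 4,355 × 0.841950 = 3666.7.

3666.7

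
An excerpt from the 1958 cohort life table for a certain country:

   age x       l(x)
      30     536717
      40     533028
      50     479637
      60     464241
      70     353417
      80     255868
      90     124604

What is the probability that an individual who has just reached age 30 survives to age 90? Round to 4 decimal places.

The conditional survival probability is l(90)/l(30) = 124604/536717 = 0.232160.

0.2322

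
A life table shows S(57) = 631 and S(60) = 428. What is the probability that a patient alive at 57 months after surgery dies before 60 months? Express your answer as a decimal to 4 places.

P(die before 60 | alive at 57) = 1 − S(60)/S(57) = 1 − 428/631 = (203)/631 = 0.321712.

0.3217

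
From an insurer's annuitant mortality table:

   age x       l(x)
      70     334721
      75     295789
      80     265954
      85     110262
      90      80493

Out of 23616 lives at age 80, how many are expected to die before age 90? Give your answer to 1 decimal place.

The relevant probability is 1 − 80493/265954 = 0.697342.
Expected number = 23616 × 0.697342 = 16468.4.

16468.4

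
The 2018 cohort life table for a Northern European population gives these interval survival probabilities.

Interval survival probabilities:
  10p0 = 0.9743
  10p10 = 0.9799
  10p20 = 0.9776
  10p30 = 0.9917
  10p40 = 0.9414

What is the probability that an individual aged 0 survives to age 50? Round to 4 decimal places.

0.8713

Survival from 0 to 50 is the product of surviving each interval: 0.9743 × 0.9799 × 0.9776 × 0.9917 × 0.9414.
= 0.871345.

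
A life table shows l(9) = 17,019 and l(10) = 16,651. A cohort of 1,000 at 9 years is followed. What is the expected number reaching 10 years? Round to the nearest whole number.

978

The relevant probability is 16,651/17,019 = 0.978377.
Expected number = 1,000 × 0.978377 = 978.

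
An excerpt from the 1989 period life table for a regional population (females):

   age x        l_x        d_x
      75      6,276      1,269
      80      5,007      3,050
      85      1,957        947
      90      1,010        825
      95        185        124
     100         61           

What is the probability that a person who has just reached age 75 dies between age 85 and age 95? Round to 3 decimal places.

This is the probability of reaching 85 but not 95, conditional on being alive at 75: (l_85 − l_95) / l_75.
= (1,957 − 185) / 6,276 = 1,772 / 6,276 = 0.282345.

0.282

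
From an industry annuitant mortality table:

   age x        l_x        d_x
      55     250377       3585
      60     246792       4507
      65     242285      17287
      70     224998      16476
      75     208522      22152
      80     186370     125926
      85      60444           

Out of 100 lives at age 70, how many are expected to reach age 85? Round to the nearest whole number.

27

The relevant probability is 60444/224998 = 0.268642.
Expected number = 100 × 0.268642 = 27.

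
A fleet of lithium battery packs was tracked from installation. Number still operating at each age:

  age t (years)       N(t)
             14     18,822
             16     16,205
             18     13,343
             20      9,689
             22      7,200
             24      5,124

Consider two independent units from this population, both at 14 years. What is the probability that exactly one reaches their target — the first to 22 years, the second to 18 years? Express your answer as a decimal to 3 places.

p₁ = N(22)/N(14) = 7,200/18,822 = 0.382531; p₂ = N(18)/N(14) = 13,343/18,822 = 0.708904.
P(exactly one) = p₁(1−p₂) + (1−p₁)p₂ = 0.111353 + 0.437726 = 0.549079.

0.549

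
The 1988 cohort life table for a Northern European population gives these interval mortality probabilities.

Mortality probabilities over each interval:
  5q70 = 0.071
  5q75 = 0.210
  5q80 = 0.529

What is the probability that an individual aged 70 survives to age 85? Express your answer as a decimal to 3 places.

0.346

15p70 = (1 − 0.071) × (1 − 0.210) × (1 − 0.529).
= 0.929 × 0.790 × 0.471 = 0.345672.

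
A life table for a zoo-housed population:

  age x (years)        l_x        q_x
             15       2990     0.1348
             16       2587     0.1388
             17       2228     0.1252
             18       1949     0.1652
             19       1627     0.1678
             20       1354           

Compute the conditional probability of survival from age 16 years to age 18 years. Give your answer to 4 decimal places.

0.7534

The conditional survival probability is l_18/l_16 = 1949/2587 = 0.753382.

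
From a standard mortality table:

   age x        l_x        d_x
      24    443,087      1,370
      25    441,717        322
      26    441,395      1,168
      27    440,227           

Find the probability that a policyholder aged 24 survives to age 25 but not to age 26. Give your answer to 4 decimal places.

This is the probability of reaching 25 but not 26, conditional on being alive at 24: (l_25 − l_26) / l_24.
= (441,717 − 441,395) / 443,087 = 322 / 443,087 = 0.000727.

0.0007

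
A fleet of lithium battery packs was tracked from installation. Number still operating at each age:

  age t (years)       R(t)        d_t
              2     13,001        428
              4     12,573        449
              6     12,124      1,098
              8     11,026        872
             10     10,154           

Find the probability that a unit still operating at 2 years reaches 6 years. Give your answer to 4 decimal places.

The conditional survival probability is R(6)/R(2) = 12,124/13,001 = 0.932544.

0.9325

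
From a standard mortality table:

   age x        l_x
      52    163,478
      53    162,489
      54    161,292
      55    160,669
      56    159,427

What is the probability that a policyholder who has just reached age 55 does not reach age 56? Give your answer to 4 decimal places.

P(die before 56 | alive at 55) = 1 − l_56/l_55 = 1 − 159,427/160,669 = (1,242)/160,669 = 0.007730.

0.0077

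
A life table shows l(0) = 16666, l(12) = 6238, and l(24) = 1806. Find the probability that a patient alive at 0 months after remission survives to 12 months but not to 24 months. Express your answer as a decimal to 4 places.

0.2659

This is the probability of reaching 12 but not 24, conditional on being alive at 0: (l(12) − l(24)) / l(0).
= (6238 − 1806) / 16666 = 4432 / 16666 = 0.265931.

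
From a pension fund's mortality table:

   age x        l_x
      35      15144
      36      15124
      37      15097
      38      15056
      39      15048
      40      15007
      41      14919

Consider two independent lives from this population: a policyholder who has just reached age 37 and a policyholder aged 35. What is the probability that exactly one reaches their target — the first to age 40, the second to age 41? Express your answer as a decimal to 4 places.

p₁ = l_40/l_37 = 15007/15097 = 0.994039; p₂ = l_41/l_35 = 14919/15144 = 0.985143.
P(exactly one) = p₁(1−p₂) + (1−p₁)p₂ = 0.014768 + 0.005872 = 0.020641.

0.0206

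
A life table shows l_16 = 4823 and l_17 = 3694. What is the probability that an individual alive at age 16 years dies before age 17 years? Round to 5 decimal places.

0.23409

P(die before 17 | alive at 16) = 1 − l_17/l_16 = 1 − 3694/4823 = (1129)/4823 = 0.234087.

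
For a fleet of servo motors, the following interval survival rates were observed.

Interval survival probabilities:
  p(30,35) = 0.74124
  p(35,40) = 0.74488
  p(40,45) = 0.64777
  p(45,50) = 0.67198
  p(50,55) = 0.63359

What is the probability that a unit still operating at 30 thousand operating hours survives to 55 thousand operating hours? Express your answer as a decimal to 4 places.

Survival from 30 to 55 is the product of surviving each interval: 0.74124 × 0.74488 × 0.64777 × 0.67198 × 0.63359.
= 0.152276.

0.1523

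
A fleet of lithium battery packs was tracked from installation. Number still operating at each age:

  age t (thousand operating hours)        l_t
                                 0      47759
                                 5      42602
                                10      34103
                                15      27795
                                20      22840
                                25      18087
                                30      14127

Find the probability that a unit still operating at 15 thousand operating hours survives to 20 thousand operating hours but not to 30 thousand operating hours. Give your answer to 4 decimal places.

0.3135

This is the probability of reaching 20 but not 30, conditional on being operational at 15: (l_20 − l_30) / l_15.
= (22840 − 14127) / 27795 = 8713 / 27795 = 0.313474.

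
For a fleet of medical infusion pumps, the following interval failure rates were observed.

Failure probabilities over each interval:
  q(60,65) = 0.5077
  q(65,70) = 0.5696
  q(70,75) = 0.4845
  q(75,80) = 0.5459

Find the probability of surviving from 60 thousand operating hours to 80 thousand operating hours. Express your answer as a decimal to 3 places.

Survival from 60 to 80 is the product of surviving each interval: (1 − 0.5077) × (1 − 0.5696) × (1 − 0.4845) × (1 − 0.5459).
= 0.4923 × 0.4304 × 0.5155 × 0.4541 = 0.049600.

0.050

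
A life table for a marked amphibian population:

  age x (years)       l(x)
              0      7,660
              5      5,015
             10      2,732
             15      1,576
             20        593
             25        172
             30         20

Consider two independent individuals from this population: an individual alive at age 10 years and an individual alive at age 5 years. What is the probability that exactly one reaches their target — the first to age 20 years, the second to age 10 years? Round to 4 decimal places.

p₁ = l(20)/l(10) = 593/2,732 = 0.217057; p₂ = l(10)/l(5) = 2,732/5,015 = 0.544766.
P(exactly one) = p₁(1−p₂) + (1−p₁)p₂ = 0.098812 + 0.426521 = 0.525332.

0.5253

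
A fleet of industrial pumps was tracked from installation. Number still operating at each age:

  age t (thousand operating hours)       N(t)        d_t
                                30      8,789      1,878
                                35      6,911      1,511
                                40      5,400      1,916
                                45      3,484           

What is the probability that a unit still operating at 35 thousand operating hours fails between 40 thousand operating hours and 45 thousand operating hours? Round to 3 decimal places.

0.277

This is the probability of reaching 40 but not 45, conditional on being operational at 35: (N(40) − N(45)) / N(35).
= (5,400 − 3,484) / 6,911 = 1,916 / 6,911 = 0.277239.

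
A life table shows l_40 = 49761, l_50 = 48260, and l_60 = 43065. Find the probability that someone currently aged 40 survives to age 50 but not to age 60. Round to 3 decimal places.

0.104

This is the probability of reaching 50 but not 60, conditional on being alive at 40: (l_50 − l_60) / l_40.
= (48260 − 43065) / 49761 = 5195 / 49761 = 0.104399.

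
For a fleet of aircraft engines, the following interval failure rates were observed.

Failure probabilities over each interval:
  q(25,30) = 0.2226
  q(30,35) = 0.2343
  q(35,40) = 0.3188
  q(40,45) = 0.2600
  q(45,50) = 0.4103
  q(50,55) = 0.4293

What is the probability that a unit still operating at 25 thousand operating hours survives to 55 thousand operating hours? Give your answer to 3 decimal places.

0.101

P(survive 25→55) = (1 − 0.2226) × (1 − 0.2343) × (1 − 0.3188) × (1 − 0.2600) × (1 − 0.4103) × (1 − 0.4293).
= 0.7774 × 0.7657 × 0.6812 × 0.7400 × 0.5897 × 0.5707 = 0.100983.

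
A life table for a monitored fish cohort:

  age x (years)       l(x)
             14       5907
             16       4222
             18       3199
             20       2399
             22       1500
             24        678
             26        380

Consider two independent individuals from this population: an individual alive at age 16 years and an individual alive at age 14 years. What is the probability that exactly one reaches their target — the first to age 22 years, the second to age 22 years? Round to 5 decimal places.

0.42878

p₁ = l(22)/l(16) = 1500/4222 = 0.355282; p₂ = l(22)/l(14) = 1500/5907 = 0.253936.
P(exactly one) = p₁(1−p₂) + (1−p₁)p₂ = 0.265063 + 0.163717 = 0.428780.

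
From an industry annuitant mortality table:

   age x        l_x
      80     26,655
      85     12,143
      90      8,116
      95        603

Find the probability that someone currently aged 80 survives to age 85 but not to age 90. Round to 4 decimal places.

We want 5|5q80 = (l_85 − l_90)/l_80.
This is the probability of reaching 85 but not 90, conditional on being alive at 80: (l_85 − l_90) / l_80.
= (12,143 − 8,116) / 26,655 = 4,027 / 26,655 = 0.151079.

0.1511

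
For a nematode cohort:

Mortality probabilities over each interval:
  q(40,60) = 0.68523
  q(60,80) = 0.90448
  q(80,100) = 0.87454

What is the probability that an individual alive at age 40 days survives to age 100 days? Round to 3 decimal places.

The overall survival probability is (1 − 0.68523) × (1 − 0.90448) × (1 − 0.87454).
= 0.31477 × 0.09552 × 0.12546 = 0.003772.

0.004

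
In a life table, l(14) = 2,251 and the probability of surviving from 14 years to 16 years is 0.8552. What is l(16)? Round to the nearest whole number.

1925

l(16) = l(14) × p = 2,251 × 0.8552 = 1925.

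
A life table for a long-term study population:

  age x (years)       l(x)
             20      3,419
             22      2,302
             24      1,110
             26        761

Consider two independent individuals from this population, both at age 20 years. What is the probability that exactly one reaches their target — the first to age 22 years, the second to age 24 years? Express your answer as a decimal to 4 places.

0.5608

p₁ = l(22)/l(20) = 2,302/3,419 = 0.673296; p₂ = l(24)/l(20) = 1,110/3,419 = 0.324656.
P(exactly one) = p₁(1−p₂) + (1−p₁)p₂ = 0.454706 + 0.106066 = 0.560773.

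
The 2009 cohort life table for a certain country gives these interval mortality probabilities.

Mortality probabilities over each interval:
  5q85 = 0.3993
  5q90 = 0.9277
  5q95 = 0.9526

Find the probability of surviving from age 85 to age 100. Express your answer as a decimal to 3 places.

The overall survival probability is (1 − 0.3993) × (1 − 0.9277) × (1 − 0.9526).
= 0.6007 × 0.0723 × 0.0474 = 0.002059.

0.002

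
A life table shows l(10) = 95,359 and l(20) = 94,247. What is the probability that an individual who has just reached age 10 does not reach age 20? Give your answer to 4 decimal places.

P(die before 20 | alive at 10) = 1 − l(20)/l(10) = 1 − 94,247/95,359 = (1,112)/95,359 = 0.011661.

0.0117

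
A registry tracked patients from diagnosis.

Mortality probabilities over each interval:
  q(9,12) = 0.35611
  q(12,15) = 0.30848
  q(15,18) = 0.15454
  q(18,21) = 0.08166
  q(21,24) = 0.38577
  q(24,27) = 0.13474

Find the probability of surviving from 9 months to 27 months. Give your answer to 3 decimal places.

Survival from 9 to 27 is the product of surviving each interval: (1 − 0.35611) × (1 − 0.30848) × (1 − 0.15454) × (1 − 0.08166) × (1 − 0.38577) × (1 − 0.13474).
= 0.64389 × 0.69152 × 0.84546 × 0.91834 × 0.61423 × 0.86526 = 0.183734.

0.184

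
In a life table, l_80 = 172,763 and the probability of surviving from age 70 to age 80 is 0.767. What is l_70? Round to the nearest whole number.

225245

l_70 = l_80 / p = 172,763 / 0.767 = 225245.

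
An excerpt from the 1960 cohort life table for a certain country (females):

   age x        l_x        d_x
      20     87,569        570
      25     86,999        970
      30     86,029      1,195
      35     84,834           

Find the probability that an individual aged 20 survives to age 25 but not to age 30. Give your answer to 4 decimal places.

We want 5|5q20 = (l_25 − l_30)/l_20.
This is the probability of reaching 25 but not 30, conditional on being alive at 20: (l_25 − l_30) / l_20.
= (86,999 − 86,029) / 87,569 = 970 / 87,569 = 0.011077.

0.0111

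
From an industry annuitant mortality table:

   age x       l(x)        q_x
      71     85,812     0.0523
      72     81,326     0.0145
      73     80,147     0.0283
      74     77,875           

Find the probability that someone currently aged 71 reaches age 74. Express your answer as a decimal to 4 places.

The conditional survival probability is l(74)/l(71) = 77,875/85,812 = 0.907507.

0.9075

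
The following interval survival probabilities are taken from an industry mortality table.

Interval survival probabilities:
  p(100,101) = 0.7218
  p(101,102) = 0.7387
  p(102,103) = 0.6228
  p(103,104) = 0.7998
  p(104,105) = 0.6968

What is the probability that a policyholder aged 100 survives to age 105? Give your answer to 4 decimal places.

Chaining the interval survival probabilities: 0.7218 × 0.7387 × 0.6228 × 0.7998 × 0.6968.
= 0.185065.

0.1851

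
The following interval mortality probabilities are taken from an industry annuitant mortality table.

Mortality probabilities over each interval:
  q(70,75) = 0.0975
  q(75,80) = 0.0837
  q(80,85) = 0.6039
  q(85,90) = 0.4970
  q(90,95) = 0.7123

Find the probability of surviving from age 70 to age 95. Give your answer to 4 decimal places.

P(survive 70→95) = (1 − 0.0975) × (1 − 0.0837) × (1 − 0.6039) × (1 − 0.4970) × (1 − 0.7123).
= 0.9025 × 0.9163 × 0.3961 × 0.5030 × 0.2877 = 0.047402.

0.0474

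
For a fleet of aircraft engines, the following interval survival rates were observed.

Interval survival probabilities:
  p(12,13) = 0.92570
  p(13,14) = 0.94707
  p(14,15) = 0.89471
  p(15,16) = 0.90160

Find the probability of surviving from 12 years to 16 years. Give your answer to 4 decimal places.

Survival from 12 to 16 is the product of surviving each interval: 0.92570 × 0.94707 × 0.89471 × 0.90160.
= 0.707210.

0.7072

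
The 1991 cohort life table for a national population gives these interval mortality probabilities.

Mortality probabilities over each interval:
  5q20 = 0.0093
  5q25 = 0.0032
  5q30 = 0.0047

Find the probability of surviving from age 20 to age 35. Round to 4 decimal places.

0.9829

Chaining the interval survival probabilities: (1 − 0.0093) × (1 − 0.0032) × (1 − 0.0047).
= 0.9907 × 0.9968 × 0.9953 = 0.982888.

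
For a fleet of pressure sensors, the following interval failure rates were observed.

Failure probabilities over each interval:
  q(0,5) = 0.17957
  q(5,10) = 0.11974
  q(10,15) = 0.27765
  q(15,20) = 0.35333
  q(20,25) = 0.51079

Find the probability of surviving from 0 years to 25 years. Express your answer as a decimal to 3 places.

0.165

Chaining the interval survival probabilities: (1 − 0.17957) × (1 − 0.11974) × (1 − 0.27765) × (1 − 0.35333) × (1 − 0.51079).
= 0.82043 × 0.88026 × 0.72235 × 0.64667 × 0.48921 = 0.165036.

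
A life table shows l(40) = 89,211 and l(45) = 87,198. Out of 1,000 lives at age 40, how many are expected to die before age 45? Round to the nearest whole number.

The relevant probability is 1 − 87,198/89,211 = 0.022564.
Expected number = 1,000 × 0.022564 = 23.

23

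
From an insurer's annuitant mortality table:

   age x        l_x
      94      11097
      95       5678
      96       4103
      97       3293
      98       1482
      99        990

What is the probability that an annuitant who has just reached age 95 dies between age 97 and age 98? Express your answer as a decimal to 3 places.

This is the probability of reaching 97 but not 98, conditional on being alive at 95: (l_97 − l_98) / l_95.
= (3293 − 1482) / 5678 = 1811 / 5678 = 0.318950.

0.319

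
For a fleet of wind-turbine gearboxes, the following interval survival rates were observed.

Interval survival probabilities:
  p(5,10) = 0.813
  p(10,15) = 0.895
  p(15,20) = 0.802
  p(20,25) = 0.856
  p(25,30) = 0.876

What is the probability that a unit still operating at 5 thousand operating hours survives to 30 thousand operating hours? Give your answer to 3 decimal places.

0.438

P(survive 5→30) = 0.813 × 0.895 × 0.802 × 0.856 × 0.876.
= 0.437588.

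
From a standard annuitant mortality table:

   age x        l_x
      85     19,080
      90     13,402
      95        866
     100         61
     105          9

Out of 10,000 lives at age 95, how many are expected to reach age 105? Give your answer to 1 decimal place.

The relevant probability is 9/866 = 0.010393.
Expected number = 10,000 × 0.010393 = 103.9.

103.9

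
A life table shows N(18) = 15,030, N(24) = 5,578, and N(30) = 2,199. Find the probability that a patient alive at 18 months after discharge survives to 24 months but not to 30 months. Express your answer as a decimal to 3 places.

This is the probability of reaching 24 but not 30, conditional on being alive at 18: (N(24) − N(30)) / N(18).
= (5,578 − 2,199) / 15,030 = 3,379 / 15,030 = 0.224817.

0.225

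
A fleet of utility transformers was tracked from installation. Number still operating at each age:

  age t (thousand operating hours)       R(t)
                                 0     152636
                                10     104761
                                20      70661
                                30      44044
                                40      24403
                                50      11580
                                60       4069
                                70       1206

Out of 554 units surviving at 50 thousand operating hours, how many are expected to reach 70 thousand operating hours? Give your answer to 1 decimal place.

57.7

The relevant probability is 1206/11580 = 0.104145.
Expected number = 554 × 0.104145 = 57.7.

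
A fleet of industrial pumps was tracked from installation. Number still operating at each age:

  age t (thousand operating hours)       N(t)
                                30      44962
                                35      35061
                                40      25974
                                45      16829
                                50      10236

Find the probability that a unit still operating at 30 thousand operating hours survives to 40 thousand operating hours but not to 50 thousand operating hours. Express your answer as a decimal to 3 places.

0.350

This is the probability of reaching 40 but not 50, conditional on being operational at 30: (N(40) − N(50)) / N(30).
= (25974 − 10236) / 44962 = 15738 / 44962 = 0.350029.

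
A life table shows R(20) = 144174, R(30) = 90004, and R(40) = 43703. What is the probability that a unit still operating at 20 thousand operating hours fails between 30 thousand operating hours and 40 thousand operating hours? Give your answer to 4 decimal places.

0.3211

This is the probability of reaching 30 but not 40, conditional on being operational at 20: (R(30) − R(40)) / R(20).
= (90004 − 43703) / 144174 = 46301 / 144174 = 0.321147.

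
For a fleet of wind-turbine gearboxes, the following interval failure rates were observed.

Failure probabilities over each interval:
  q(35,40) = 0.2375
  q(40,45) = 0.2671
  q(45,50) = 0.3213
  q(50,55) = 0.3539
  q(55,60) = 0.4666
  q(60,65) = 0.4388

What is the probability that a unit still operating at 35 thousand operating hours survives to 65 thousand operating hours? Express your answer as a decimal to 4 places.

0.0734

Chaining the interval survival probabilities: (1 − 0.2375) × (1 − 0.2671) × (1 − 0.3213) × (1 − 0.3539) × (1 − 0.4666) × (1 − 0.4388).
= 0.7625 × 0.7329 × 0.6787 × 0.6461 × 0.5334 × 0.5612 = 0.073356.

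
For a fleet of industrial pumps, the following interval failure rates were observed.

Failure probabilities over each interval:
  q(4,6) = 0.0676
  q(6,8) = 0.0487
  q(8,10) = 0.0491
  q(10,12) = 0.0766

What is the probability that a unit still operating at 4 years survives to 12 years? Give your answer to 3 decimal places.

0.779

The overall survival probability is (1 − 0.0676) × (1 − 0.0487) × (1 − 0.0491) × (1 − 0.0766).
= 0.9324 × 0.9513 × 0.9509 × 0.9234 = 0.778833.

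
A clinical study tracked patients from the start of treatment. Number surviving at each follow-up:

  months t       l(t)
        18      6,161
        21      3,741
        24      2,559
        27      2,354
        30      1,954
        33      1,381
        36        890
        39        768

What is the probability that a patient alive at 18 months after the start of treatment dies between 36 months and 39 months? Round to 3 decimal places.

This is the probability of reaching 36 but not 39, conditional on being alive at 18: (l(36) − l(39)) / l(18).
= (890 − 768) / 6,161 = 122 / 6,161 = 0.019802.

0.020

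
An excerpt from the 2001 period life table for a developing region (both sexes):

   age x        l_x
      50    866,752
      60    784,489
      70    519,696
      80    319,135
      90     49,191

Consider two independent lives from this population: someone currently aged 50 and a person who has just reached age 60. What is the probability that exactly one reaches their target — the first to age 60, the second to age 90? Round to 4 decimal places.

0.8543

p₁ = l_60/l_50 = 784,489/866,752 = 0.905090; p₂ = l_90/l_60 = 49,191/784,489 = 0.062705.
P(exactly one) = p₁(1−p₂) + (1−p₁)p₂ = 0.848336 + 0.005951 = 0.854288.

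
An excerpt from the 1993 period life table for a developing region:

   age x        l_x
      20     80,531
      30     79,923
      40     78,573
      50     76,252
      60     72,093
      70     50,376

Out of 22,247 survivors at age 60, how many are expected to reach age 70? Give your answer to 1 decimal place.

15545.4

The relevant probability is 50,376/72,093 = 0.698764.
Expected number = 22,247 × 0.698764 = 15545.4.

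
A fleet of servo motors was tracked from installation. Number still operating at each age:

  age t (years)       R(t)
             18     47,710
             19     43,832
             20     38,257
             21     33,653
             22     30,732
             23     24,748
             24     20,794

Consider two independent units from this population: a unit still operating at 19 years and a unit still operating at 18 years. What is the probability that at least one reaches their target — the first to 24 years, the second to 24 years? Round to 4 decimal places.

p₁ = R(24)/R(19) = 20,794/43,832 = 0.474402; p₂ = R(24)/R(18) = 20,794/47,710 = 0.435842.
P(at least one) = 1 − (1−p₁)(1−p₂) = 1 − 0.525598 × 0.564158 = 0.703480.

0.7035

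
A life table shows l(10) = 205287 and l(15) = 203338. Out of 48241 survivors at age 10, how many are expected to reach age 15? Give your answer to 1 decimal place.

47783.0

The relevant probability is 203338/205287 = 0.990506.
Expected number = 48241 × 0.990506 = 47783.0.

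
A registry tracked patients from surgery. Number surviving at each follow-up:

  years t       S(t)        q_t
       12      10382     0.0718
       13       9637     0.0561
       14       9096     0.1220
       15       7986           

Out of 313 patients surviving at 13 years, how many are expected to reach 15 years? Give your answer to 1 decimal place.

The relevant probability is 7986/9637 = 0.828681.
Expected number = 313 × 0.828681 = 259.4.

259.4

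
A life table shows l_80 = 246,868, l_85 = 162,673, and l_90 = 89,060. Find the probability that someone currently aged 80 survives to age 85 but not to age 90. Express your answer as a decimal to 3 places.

We want 5|5q80 = (l_85 − l_90)/l_80.
This is the probability of reaching 85 but not 90, conditional on being alive at 80: (l_85 − l_90) / l_80.
= (162,673 − 89,060) / 246,868 = 73,613 / 246,868 = 0.298188.

0.298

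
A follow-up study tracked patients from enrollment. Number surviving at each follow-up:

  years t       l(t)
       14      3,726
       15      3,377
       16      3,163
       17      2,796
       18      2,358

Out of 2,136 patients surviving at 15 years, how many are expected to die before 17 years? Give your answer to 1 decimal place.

367.5

The relevant probability is 1 − 2,796/3,377 = 0.172046.
Expected number = 2,136 × 0.172046 = 367.5.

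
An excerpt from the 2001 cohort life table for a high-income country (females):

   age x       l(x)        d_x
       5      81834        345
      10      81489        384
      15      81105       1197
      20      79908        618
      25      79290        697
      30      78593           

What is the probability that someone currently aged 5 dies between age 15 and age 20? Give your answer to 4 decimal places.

0.0146

This is the probability of reaching 15 but not 20, conditional on being alive at 5: (l(15) − l(20)) / l(5).
= (81105 − 79908) / 81834 = 1197 / 81834 = 0.014627.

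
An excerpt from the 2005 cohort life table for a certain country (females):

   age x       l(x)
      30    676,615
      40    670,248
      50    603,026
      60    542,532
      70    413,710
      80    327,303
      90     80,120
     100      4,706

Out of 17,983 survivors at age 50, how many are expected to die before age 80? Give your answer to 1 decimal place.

The relevant probability is 1 − 327,303/603,026 = 0.457232.
Expected number = 17,983 × 0.457232 = 8222.4.

8222.4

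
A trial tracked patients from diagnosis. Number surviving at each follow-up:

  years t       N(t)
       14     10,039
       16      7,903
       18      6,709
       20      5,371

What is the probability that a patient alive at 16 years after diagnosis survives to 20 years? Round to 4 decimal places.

0.6796

The conditional survival probability is N(20)/N(16) = 5,371/7,903 = 0.679615.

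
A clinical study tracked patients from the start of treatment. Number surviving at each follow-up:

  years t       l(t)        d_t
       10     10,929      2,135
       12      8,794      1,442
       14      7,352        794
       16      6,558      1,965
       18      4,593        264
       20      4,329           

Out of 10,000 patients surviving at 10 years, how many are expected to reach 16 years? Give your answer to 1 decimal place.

6000.5

The relevant probability is 6,558/10,929 = 0.600055.
Expected number = 10,000 × 0.600055 = 6000.5.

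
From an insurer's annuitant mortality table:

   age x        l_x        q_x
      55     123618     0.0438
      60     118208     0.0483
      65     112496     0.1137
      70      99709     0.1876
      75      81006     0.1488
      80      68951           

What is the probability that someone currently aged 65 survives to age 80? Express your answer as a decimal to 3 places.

0.613

We want 15p65 = l_80/l_65.
The conditional survival probability is l_80/l_65 = 68951/112496 = 0.612920.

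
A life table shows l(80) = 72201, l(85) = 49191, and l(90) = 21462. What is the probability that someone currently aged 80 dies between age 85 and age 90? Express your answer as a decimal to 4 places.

This is the probability of reaching 85 but not 90, conditional on being alive at 80: (l(85) − l(90)) / l(80).
= (49191 − 21462) / 72201 = 27729 / 72201 = 0.384053.

0.3841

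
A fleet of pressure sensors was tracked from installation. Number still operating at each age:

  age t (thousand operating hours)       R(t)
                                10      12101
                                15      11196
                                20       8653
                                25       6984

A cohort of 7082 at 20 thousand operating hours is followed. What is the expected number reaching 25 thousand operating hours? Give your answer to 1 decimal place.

The relevant probability is 6984/8653 = 0.807119.
Expected number = 7082 × 0.807119 = 5716.0.

5716.0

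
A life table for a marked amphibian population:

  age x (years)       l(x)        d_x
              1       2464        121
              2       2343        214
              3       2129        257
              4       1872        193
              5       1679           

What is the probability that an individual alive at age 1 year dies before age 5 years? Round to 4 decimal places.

P(die before 5 | alive at 1) = 1 − l(5)/l(1) = 1 − 1679/2464 = (785)/2464 = 0.318588.

0.3186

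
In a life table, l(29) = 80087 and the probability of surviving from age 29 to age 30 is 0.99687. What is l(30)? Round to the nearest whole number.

l(30) = l(29) × p = 80087 × 0.99687 = 79836.

79836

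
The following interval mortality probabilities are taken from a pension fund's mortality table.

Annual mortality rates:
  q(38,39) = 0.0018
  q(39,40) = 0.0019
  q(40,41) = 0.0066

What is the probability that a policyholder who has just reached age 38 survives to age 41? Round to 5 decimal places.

Survival from 38 to 41 is the product of surviving each interval: (1 − 0.0018) × (1 − 0.0019) × (1 − 0.0066).
= 0.9982 × 0.9981 × 0.9934 = 0.989728.

0.98973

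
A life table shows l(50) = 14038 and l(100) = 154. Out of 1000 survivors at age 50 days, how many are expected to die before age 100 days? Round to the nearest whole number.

The relevant probability is 1 − 154/14038 = 0.989030.
Expected number = 1000 × 0.989030 = 989.

989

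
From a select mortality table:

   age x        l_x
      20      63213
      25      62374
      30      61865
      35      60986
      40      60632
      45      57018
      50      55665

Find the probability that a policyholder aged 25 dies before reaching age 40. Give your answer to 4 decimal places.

P(die before 40 | alive at 25) = 1 − l_40/l_25 = 1 − 60632/62374 = (1742)/62374 = 0.027928.

0.0279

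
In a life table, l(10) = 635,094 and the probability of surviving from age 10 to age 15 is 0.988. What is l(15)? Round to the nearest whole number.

l(15) = l(10) × p = 635,094 × 0.988 = 627473.

627473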